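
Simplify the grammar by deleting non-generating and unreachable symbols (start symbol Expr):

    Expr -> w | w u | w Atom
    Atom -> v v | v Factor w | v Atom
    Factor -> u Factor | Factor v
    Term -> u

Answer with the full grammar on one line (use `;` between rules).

Generating nonterminals: {Atom, Expr, Term}.
Reachable from Expr after that: {Atom, Expr}.
Removed useless symbols: {Factor, Term} and every production mentioning them.

Expr -> w | w u | w Atom; Atom -> v v | v Atom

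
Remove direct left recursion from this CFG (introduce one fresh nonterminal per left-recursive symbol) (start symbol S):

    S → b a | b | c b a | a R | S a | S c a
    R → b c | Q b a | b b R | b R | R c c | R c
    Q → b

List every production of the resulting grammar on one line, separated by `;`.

Directly left-recursive nonterminals: S, R.
For S: α = {a, c a}, β = {b a, b, c b a, a R}. Rewrite as S → β S' and S' → α S' | ε.
For R: α = {c c, c}, β = {b c, Q b a, b b R, b R}. Rewrite as R → β R' and R' → α R' | ε.

S → b a S' | b S' | c b a S' | a R S'; R → b c R' | Q b a R' | b b R R' | b R R'; Q → b; S' → a S' | c a S' | ε; R' → c c R' | c R' | ε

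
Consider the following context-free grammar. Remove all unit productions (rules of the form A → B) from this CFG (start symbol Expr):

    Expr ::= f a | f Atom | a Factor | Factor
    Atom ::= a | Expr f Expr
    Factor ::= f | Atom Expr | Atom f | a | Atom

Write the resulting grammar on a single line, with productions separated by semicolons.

Unit pairs: Expr ⇒* {Atom, Factor}; Factor ⇒* {Atom}.
For each unit pair (A, B), copy every non-unit production of B to A, then drop all unit productions.

Expr ::= a | Expr f Expr | f | Atom Expr | Atom f | f a | f Atom | a Factor; Atom ::= a | Expr f Expr; Factor ::= a | Expr f Expr | f | Atom Expr | Atom f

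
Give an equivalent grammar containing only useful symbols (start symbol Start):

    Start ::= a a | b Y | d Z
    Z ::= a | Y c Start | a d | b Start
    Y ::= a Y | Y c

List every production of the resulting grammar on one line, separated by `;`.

Generating nonterminals: {Start, Z}.
Reachable from Start after that: {Start, Z}.
Removed useless symbols: {Y} and every production mentioning them.

Start ::= a a | d Z; Z ::= a | a d | b Start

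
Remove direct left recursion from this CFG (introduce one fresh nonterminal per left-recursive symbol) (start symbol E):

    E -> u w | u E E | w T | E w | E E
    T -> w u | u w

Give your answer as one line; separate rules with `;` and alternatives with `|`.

E -> u w E' | u E E E' | w T E'; T -> w u | u w; E' -> w E' | E E' | ε

E is directly left-recursive.
For E: α = {w, E}, β = {u w, u E E, w T}. Rewrite as E → β E' and E' → α E' | ε.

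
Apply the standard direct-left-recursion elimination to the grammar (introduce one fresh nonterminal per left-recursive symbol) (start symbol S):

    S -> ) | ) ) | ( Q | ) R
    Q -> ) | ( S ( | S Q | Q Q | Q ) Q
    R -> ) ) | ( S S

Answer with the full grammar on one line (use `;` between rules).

S -> ) | ) ) | ( Q | ) R; Q -> ) Q' | ( S ( Q' | S Q Q'; R -> ) ) | ( S S; Q' -> Q Q' | ) Q Q' | eps

Directly left-recursive nonterminal: Q.
For Q: α = {Q, ) Q}, β = {), ( S (, S Q}. Rewrite as Q → β Q' and Q' → α Q' | ε.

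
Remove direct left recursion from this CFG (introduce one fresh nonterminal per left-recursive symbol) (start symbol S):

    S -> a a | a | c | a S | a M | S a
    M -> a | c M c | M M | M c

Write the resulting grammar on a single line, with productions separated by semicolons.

S, M are directly left-recursive.
For S: α = {a}, β = {a a, a, c, a S, a M}. Rewrite as S → β S' and S' → α S' | ε.
For M: α = {M, c}, β = {a, c M c}. Rewrite as M → β M' and M' → α M' | ε.

S -> a a S' | a S' | c S' | a S S' | a M S'; M -> a M' | c M c M'; S' -> a S' | ε; M' -> M M' | c M' | ε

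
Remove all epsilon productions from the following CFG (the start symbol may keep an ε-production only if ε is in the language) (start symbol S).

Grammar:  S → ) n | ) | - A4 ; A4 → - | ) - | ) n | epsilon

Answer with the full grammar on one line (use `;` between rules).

S → ) n | ) | - A4 | -; A4 → - | ) - | ) n

Nullable set = {A4}.
ε ∉ L(G), so no ε-production is kept.
For each production, add variants omitting each subset of nullable occurrences: S → - A4 gives - A4 | -.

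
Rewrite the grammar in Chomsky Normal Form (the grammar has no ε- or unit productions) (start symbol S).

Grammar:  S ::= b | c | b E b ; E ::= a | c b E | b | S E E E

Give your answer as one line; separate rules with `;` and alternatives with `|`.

S ::= b | c | X1 Y1; E ::= a | X2 Y2 | b | S Y3; X1 ::= b; X2 ::= c; Y1 ::= E X1; Y2 ::= X1 E; Y3 ::= E Y4; Y4 ::= E E

Introduce a nonterminal for each terminal appearing in a rule of length ≥ 2: X1 → b, X2 → c.
Binarize each right-hand side of length ≥ 3 by chaining fresh nonterminals (Y1, Y2, …): affected rules were S → X1 E X1; E → X2 X1 E; E → S E E E.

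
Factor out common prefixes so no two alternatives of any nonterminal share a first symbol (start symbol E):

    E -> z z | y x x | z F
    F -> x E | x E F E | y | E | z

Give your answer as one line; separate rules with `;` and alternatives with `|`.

E has alternatives sharing prefix 'z': factor to E → z E' with E' → z | F.
F has alternatives sharing prefix 'x E': factor to F → x E F' with F' → ε | F E.

E -> y x x | z E'; F -> y | E | z | x E F'; E' -> z | F; F' -> ε | F E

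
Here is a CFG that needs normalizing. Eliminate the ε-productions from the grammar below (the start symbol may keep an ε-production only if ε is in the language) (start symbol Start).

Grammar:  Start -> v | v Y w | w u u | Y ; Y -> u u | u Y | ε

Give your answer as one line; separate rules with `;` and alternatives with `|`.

Start -> v | v Y w | v w | w u u | Y | ε; Y -> u u | u Y | u

The nullable symbols are {Start, Y}.
ε ∈ L(G) since Start is nullable, so keep Start → ε.
Add the nullable-subset variants: Start → v Y w gives v Y w | v w. Y → u Y gives u Y | u.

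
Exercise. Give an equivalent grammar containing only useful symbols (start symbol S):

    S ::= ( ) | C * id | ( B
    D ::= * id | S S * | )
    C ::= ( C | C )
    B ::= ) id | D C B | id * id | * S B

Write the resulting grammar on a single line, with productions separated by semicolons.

Generating nonterminals: {B, D, S}.
Reachable from S after that: {B, S}.
Removed useless symbols: {C, D} and every production mentioning them.

S ::= ( ) | ( B; B ::= ) id | id * id | * S B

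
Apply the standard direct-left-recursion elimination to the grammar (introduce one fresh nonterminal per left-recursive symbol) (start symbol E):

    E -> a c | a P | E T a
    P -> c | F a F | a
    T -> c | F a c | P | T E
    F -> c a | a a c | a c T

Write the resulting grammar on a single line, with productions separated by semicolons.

E -> a c E' | a P E'; P -> c | F a F | a; T -> c T' | F a c T' | P T'; F -> c a | a a c | a c T; E' -> T a E' | ε; T' -> E T' | ε

Left recursion appears on E, T.
For E: α = {T a}, β = {a c, a P}. Rewrite as E → β E' and E' → α E' | ε.
For T: α = {E}, β = {c, F a c, P}. Rewrite as T → β T' and T' → α T' | ε.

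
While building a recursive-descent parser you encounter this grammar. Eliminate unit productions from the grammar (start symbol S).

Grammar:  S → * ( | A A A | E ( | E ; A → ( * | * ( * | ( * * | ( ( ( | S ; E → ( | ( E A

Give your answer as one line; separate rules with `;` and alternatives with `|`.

Unit pairs: A ⇒* {E, S}; S ⇒* {E}.
For each unit pair (A, B), copy every non-unit production of B to A, then drop all unit productions.

S → ( | ( E A | * ( | A A A | E (; A → ( | ( E A | * ( | A A A | E ( | ( * | * ( * | ( * * | ( ( (; E → ( | ( E A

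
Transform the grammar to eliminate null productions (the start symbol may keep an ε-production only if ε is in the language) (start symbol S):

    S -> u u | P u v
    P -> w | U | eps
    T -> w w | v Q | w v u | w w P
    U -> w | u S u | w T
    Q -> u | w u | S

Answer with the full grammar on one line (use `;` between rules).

The nullable symbols are {P}.
ε ∉ L(G), so no ε-production is kept.
Add the nullable-subset variants: S → P u v gives P u v | u v.

S -> u u | P u v | u v; P -> w | U; T -> w w | v Q | w v u | w w P; U -> w | u S u | w T; Q -> u | w u | S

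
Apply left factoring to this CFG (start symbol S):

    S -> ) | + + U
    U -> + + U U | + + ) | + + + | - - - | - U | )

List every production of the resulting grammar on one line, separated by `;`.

U has alternatives sharing prefix '+ +': factor to U → + + U' with U' → U U | ) | +.
U has alternatives sharing prefix '-': factor to U → - U'' with U'' → - - | U.

S -> ) | + + U; U -> ) | + + U' | - U''; U' -> U U | ) | +; U'' -> - - | U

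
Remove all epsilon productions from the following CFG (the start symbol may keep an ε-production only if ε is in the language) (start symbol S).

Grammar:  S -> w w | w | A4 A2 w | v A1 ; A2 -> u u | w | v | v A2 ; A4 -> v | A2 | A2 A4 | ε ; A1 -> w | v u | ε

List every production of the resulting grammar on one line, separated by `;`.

Nullable set = {A1, A4}.
ε ∉ L(G), so no ε-production is kept.
Expand every rule over subsets of its nullable positions: S → A4 A2 w gives A4 A2 w | A2 w. S → v A1 gives v A1 | v.

S -> w w | w | A4 A2 w | A2 w | v A1 | v; A2 -> u u | w | v | v A2; A4 -> v | A2 | A2 A4; A1 -> w | v u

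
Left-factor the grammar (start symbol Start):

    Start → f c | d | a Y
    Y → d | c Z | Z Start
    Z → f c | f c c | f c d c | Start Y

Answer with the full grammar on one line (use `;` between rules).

Start → f c | d | a Y; Y → d | c Z | Z Start; Z → Start Y | f c Z1; Z1 → ε | c | d c

Z has alternatives sharing prefix 'f c': factor to Z → f c Z1 with Z1 → ε | c | d c.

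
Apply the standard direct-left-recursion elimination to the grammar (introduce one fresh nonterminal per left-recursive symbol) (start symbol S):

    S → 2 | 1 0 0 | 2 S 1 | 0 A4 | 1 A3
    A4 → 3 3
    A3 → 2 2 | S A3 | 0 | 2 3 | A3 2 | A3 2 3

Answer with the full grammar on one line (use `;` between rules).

S → 2 | 1 0 0 | 2 S 1 | 0 A4 | 1 A3; A4 → 3 3; A3 → 2 2 A3' | S A3 A3' | 0 A3' | 2 3 A3'; A3' → 2 A3' | 2 3 A3' | ε

A3 is directly left-recursive.
For A3: α = {2, 2 3}, β = {2 2, S A3, 0, 2 3}. Rewrite as A3 → β A3' and A3' → α A3' | ε.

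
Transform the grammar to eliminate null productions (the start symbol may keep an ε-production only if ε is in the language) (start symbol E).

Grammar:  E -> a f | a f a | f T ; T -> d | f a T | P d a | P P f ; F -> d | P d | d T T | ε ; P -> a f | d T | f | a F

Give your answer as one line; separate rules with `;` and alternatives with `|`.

Nullable nonterminals: {F}.
ε ∉ L(G), so no ε-production is kept.
Expand every rule over subsets of its nullable positions: P → a F gives a F | a.

E -> a f | a f a | f T; T -> d | f a T | P d a | P P f; F -> d | P d | d T T; P -> a f | d T | f | a F | a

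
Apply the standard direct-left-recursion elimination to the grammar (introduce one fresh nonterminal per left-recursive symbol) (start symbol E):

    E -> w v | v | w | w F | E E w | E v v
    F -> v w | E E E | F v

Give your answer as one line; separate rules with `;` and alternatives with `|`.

E -> w v E' | v E' | w E' | w F E'; F -> v w F' | E E E F'; E' -> E w E' | v v E' | ε; F' -> v F' | ε

Left recursion appears on E, F.
For E: α = {E w, v v}, β = {w v, v, w, w F}. Rewrite as E → β E' and E' → α E' | ε.
For F: α = {v}, β = {v w, E E E}. Rewrite as F → β F' and F' → α F' | ε.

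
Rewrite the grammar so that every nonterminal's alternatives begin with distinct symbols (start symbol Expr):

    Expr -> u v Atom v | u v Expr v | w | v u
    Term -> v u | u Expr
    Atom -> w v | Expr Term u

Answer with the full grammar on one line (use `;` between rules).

Expr -> w | v u | u v Expr1; Term -> v u | u Expr; Atom -> w v | Expr Term u; Expr1 -> Atom v | Expr v

Expr has alternatives sharing prefix 'u v': factor to Expr → u v Expr1 with Expr1 → Atom v | Expr v.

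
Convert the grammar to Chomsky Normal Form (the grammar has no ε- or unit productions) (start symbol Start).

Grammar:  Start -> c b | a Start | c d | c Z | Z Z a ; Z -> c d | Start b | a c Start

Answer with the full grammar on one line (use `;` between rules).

Start -> X1 X2 | X3 Start | X1 X4 | X1 Z | Z Y1; Z -> X1 X4 | Start X2 | X3 Y2; X1 -> c; X2 -> b; X3 -> a; X4 -> d; Y1 -> Z X3; Y2 -> X1 Start

Introduce a nonterminal for each terminal appearing in a rule of length ≥ 2: X1 → c, X2 → b, X3 → a, X4 → d.
Binarize each right-hand side of length ≥ 3 by chaining fresh nonterminals (Y1, Y2, …): affected rules were Start → Z Z X3; Z → X3 X1 Start.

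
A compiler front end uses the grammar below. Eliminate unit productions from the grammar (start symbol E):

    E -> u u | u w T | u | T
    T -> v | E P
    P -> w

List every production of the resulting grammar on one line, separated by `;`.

E -> u u | u w T | u | v | E P; T -> v | E P; P -> w

Unit pairs: E ⇒* {T}.
For every A with A ⇒* B via unit rules, add B's non-unit alternatives to A; then delete every rule of the form X → Y.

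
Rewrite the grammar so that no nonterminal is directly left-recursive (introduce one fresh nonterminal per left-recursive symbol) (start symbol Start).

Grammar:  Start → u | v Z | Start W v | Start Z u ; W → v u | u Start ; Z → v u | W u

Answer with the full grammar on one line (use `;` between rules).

Start → u Start1 | v Z Start1; W → v u | u Start; Z → v u | W u; Start1 → W v Start1 | Z u Start1 | epsilon

Start is directly left-recursive.
For Start: α = {W v, Z u}, β = {u, v Z}. Rewrite as Start → β Start1 and Start1 → α Start1 | ε.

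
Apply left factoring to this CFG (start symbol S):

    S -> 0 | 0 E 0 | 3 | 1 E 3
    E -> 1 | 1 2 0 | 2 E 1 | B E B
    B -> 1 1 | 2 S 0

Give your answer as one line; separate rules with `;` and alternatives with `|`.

S has alternatives sharing prefix '0': factor to S → 0 S' with S' → ε | E 0.
E has alternatives sharing prefix '1': factor to E → 1 E' with E' → ε | 2 0.

S -> 3 | 1 E 3 | 0 S'; E -> 2 E 1 | B E B | 1 E'; B -> 1 1 | 2 S 0; S' -> ε | E 0; E' -> ε | 2 0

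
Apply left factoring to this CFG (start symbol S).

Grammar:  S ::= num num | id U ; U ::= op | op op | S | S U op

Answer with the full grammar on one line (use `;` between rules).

S ::= num num | id U; U ::= op U' | S U''; U' ::= ε | op; U'' ::= ε | U op

U has alternatives sharing prefix 'op': factor to U → op U' with U' → ε | op.
U has alternatives sharing prefix 'S': factor to U → S U'' with U'' → ε | U op.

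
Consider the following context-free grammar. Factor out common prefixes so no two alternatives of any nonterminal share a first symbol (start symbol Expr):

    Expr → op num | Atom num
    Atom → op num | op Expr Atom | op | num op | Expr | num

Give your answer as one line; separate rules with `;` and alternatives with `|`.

Expr → op num | Atom num; Atom → Expr | op Atom1 | num Atom2; Atom1 → num | Expr Atom | ε; Atom2 → op | ε

Atom has alternatives sharing prefix 'op': factor to Atom → op Atom1 with Atom1 → num | Expr Atom | ε.
Atom has alternatives sharing prefix 'num': factor to Atom → num Atom2 with Atom2 → op | ε.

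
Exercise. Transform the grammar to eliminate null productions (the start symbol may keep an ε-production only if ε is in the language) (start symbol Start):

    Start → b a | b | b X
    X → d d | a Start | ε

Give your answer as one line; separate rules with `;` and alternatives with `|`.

Start → b a | b | b X; X → d d | a Start

Nullable nonterminals: {X}.
ε ∉ L(G), so no ε-production is kept.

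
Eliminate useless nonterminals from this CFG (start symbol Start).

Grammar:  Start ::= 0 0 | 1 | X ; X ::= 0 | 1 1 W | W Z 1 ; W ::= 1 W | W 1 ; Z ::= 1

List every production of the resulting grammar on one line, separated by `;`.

Generating nonterminals: {Start, X, Z}.
Reachable from Start after that: {Start, X}.
Removed useless symbols: {W, Z} and every production mentioning them.

Start ::= 0 0 | 1 | X; X ::= 0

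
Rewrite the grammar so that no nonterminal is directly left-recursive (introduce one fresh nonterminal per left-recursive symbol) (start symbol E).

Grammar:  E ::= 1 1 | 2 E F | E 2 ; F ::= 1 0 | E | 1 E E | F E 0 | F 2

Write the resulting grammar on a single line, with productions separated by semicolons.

Left recursion appears on E, F.
For E: α = {2}, β = {1 1, 2 E F}. Rewrite as E → β E' and E' → α E' | ε.
For F: α = {E 0, 2}, β = {1 0, E, 1 E E}. Rewrite as F → β F' and F' → α F' | ε.

E ::= 1 1 E' | 2 E F E'; F ::= 1 0 F' | E F' | 1 E E F'; E' ::= 2 E' | ε; F' ::= E 0 F' | 2 F' | ε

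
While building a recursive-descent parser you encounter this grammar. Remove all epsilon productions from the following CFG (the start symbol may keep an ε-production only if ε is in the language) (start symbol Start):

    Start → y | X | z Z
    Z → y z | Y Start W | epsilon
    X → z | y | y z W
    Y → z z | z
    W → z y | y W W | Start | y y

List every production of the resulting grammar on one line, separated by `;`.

Start → y | X | z Z | z; Z → y z | Y Start W; X → z | y | y z W; Y → z z | z; W → z y | y W W | Start | y y

Nullable set = {Z}.
ε ∉ L(G), so no ε-production is kept.
Add the nullable-subset variants: Start → z Z gives z Z | z.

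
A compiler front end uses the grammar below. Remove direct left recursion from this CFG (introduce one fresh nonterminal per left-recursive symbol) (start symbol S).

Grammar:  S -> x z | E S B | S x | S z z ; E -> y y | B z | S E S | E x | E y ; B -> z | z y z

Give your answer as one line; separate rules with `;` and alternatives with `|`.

S -> x z S' | E S B S'; E -> y y E' | B z E' | S E S E'; B -> z | z y z; S' -> x S' | z z S' | ε; E' -> x E' | y E' | ε

Left recursion appears on S, E.
For S: α = {x, z z}, β = {x z, E S B}. Rewrite as S → β S' and S' → α S' | ε.
For E: α = {x, y}, β = {y y, B z, S E S}. Rewrite as E → β E' and E' → α E' | ε.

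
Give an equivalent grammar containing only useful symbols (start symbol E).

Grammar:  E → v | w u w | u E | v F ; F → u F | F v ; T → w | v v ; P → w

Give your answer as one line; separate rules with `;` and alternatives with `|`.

E → v | w u w | u E

Generating nonterminals: {E, P, T}.
Reachable from E after that: {E}.
Removed useless symbols: {F, P, T} and every production mentioning them.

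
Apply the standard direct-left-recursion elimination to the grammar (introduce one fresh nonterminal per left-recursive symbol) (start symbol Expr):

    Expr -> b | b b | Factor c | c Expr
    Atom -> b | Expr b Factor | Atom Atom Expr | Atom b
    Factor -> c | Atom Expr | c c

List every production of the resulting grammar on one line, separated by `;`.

Directly left-recursive nonterminal: Atom.
For Atom: α = {Atom Expr, b}, β = {b, Expr b Factor}. Rewrite as Atom → β Atom1 and Atom1 → α Atom1 | ε.

Expr -> b | b b | Factor c | c Expr; Atom -> b Atom1 | Expr b Factor Atom1; Factor -> c | Atom Expr | c c; Atom1 -> Atom Expr Atom1 | b Atom1 | ε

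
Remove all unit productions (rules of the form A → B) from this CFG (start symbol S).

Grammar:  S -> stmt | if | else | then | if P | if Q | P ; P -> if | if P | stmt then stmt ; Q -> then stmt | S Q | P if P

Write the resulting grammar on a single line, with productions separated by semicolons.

Unit pairs: S ⇒* {P}.
For every A with A ⇒* B via unit rules, add B's non-unit alternatives to A; then delete every rule of the form X → Y.

S -> stmt | if | else | then | if P | if Q | stmt then stmt; P -> if | if P | stmt then stmt; Q -> then stmt | S Q | P if P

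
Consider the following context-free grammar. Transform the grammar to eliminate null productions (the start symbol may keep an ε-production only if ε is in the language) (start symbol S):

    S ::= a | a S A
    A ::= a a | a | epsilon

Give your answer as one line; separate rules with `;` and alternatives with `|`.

The nullable symbols are {A}.
ε ∉ L(G), so no ε-production is kept.
Add the nullable-subset variants: S → a S A gives a S A | a S.

S ::= a | a S A | a S; A ::= a a | a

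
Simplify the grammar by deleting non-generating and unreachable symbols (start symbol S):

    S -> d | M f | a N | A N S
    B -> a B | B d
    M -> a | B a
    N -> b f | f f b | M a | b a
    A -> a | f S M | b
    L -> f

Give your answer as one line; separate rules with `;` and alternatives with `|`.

Generating nonterminals: {A, L, M, N, S}.
Reachable from S after that: {A, M, N, S}.
Removed useless symbols: {B, L} and every production mentioning them.

S -> d | M f | a N | A N S; M -> a; N -> b f | f f b | M a | b a; A -> a | f S M | b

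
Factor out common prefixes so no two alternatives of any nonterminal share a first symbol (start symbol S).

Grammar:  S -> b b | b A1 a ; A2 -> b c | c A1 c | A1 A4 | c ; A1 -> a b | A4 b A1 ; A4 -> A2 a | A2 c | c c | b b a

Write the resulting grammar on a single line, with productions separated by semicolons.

S has alternatives sharing prefix 'b': factor to S → b S' with S' → b | A1 a.
A2 has alternatives sharing prefix 'c': factor to A2 → c A2' with A2' → A1 c | ε.
A4 has alternatives sharing prefix 'A2': factor to A4 → A2 A4' with A4' → a | c.

S -> b S'; A2 -> b c | A1 A4 | c A2'; A1 -> a b | A4 b A1; A4 -> c c | b b a | A2 A4'; S' -> b | A1 a; A2' -> A1 c | ε; A4' -> a | c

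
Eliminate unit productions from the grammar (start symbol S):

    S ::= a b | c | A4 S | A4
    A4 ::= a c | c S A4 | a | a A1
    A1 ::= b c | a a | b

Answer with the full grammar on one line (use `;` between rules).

S ::= a c | c S A4 | a | a A1 | a b | c | A4 S; A4 ::= a c | c S A4 | a | a A1; A1 ::= b c | a a | b

Unit pairs: S ⇒* {A4}.
For every A with A ⇒* B via unit rules, add B's non-unit alternatives to A; then delete every rule of the form X → Y.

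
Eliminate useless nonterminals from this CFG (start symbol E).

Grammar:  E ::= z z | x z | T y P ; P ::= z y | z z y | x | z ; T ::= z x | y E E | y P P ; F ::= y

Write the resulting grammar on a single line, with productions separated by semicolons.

Generating nonterminals: {E, F, P, T}.
Reachable from E after that: {E, P, T}.
Removed useless symbols: {F} and every production mentioning them.

E ::= z z | x z | T y P; P ::= z y | z z y | x | z; T ::= z x | y E E | y P P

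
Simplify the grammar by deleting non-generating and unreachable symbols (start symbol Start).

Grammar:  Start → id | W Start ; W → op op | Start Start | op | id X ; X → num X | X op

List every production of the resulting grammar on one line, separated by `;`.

Start → id | W Start; W → op op | Start Start | op

Generating nonterminals: {Start, W}.
Reachable from Start after that: {Start, W}.
Removed useless symbols: {X} and every production mentioning them.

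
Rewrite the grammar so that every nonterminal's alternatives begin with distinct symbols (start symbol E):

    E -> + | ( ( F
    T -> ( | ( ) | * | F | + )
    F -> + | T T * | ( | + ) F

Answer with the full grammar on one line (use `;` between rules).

E -> + | ( ( F; T -> * | F | + ) | ( T'; F -> T T * | ( | + F'; T' -> ε | ); F' -> ε | ) F

T has alternatives sharing prefix '(': factor to T → ( T' with T' → ε | ).
F has alternatives sharing prefix '+': factor to F → + F' with F' → ε | ) F.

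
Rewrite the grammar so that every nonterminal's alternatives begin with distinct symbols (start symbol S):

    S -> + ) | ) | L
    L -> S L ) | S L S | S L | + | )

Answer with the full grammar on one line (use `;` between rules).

L has alternatives sharing prefix 'S L': factor to L → S L L' with L' → ) | S | ε.

S -> + ) | ) | L; L -> + | ) | S L L'; L' -> ) | S | ε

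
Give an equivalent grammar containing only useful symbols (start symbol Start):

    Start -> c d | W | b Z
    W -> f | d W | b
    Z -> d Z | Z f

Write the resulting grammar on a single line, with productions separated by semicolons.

Start -> c d | W; W -> f | d W | b

Generating nonterminals: {Start, W}.
Reachable from Start after that: {Start, W}.
Removed useless symbols: {Z} and every production mentioning them.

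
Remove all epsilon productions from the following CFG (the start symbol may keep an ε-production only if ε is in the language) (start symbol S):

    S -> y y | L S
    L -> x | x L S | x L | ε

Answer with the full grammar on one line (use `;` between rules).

Nullable set = {L}.
ε ∉ L(G), so no ε-production is kept.
Expand every rule over subsets of its nullable positions: L → x L S gives x L S | x S.

S -> y y | L S; L -> x | x L S | x S | x L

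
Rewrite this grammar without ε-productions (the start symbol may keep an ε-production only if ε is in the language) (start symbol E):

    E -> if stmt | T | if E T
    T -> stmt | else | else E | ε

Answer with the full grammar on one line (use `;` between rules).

E -> if stmt | T | if E T | if E | if T | if | ε; T -> stmt | else | else E

Nullable set = {E, T}.
ε ∈ L(G) since E is nullable, so keep E → ε.
Expand every rule over subsets of its nullable positions: E → if E T gives if E T | if E | if T | if.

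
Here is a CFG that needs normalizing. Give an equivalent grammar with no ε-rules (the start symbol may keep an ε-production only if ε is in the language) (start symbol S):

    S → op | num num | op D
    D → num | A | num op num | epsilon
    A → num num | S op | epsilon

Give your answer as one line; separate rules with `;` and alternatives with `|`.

S → op | num num | op D; D → num | A | num op num; A → num num | S op

Nullable set = {A, D}.
ε ∉ L(G), so no ε-production is kept.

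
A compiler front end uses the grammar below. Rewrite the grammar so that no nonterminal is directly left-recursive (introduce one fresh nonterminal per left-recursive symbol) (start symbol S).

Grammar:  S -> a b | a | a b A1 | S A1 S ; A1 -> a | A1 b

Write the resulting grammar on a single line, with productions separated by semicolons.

Left recursion appears on S, A1.
For S: α = {A1 S}, β = {a b, a, a b A1}. Rewrite as S → β S' and S' → α S' | ε.
For A1: α = {b}, β = {a}. Rewrite as A1 → β A1' and A1' → α A1' | ε.

S -> a b S' | a S' | a b A1 S'; A1 -> a A1'; S' -> A1 S S' | ε; A1' -> b A1' | ε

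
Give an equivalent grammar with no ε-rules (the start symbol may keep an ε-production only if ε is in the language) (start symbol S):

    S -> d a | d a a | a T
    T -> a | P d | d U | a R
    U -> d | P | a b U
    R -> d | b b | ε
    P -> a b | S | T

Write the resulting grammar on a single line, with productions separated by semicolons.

Nullable nonterminals: {R}.
ε ∉ L(G), so no ε-production is kept.

S -> d a | d a a | a T; T -> a | P d | d U | a R; U -> d | P | a b U; R -> d | b b; P -> a b | S | T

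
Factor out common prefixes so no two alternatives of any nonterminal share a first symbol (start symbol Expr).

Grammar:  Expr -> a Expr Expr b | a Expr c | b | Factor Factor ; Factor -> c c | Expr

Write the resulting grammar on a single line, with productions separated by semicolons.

Expr -> b | Factor Factor | a Expr Expr1; Factor -> c c | Expr; Expr1 -> Expr b | c

Expr has alternatives sharing prefix 'a Expr': factor to Expr → a Expr Expr1 with Expr1 → Expr b | c.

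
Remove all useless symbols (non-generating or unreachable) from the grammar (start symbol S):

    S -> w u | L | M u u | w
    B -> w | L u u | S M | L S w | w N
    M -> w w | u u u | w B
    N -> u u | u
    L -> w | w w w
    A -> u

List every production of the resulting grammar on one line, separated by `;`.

S -> w u | L | M u u | w; B -> w | L u u | S M | L S w | w N; M -> w w | u u u | w B; N -> u u | u; L -> w | w w w

Generating nonterminals: {A, B, L, M, N, S}.
Reachable from S after that: {B, L, M, N, S}.
Removed useless symbols: {A} and every production mentioning them.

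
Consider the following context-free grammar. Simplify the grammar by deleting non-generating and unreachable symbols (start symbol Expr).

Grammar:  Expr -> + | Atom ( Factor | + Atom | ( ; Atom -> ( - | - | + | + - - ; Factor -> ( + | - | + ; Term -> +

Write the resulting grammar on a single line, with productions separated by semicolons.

Generating nonterminals: {Atom, Expr, Factor, Term}.
Reachable from Expr after that: {Atom, Expr, Factor}.
Removed useless symbols: {Term} and every production mentioning them.

Expr -> + | Atom ( Factor | + Atom | (; Atom -> ( - | - | + | + - -; Factor -> ( + | - | +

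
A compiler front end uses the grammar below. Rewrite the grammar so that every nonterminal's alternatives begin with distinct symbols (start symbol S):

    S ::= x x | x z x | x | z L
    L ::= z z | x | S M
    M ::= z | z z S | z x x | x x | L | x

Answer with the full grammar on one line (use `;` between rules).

S ::= z L | x S'; L ::= z z | x | S M; M ::= L | z M' | x M''; S' ::= x | z x | epsilon; M' ::= epsilon | z S | x x; M'' ::= x | epsilon

S has alternatives sharing prefix 'x': factor to S → x S' with S' → x | z x | ε.
M has alternatives sharing prefix 'z': factor to M → z M' with M' → ε | z S | x x.
M has alternatives sharing prefix 'x': factor to M → x M'' with M'' → x | ε.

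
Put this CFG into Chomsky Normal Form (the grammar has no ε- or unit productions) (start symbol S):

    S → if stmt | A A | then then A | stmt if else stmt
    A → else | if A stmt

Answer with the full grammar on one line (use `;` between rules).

S → X1 X2 | A A | X3 Y1 | X2 Y2; A → else | X1 Y4; X1 → if; X2 → stmt; X3 → then; X4 → else; Y1 → X3 A; Y2 → X1 Y3; Y3 → X4 X2; Y4 → A X2

Introduce a nonterminal for each terminal appearing in a rule of length ≥ 2: X1 → if, X2 → stmt, X3 → then, X4 → else.
Binarize each right-hand side of length ≥ 3 by chaining fresh nonterminals (Y1, Y2, …): affected rules were S → X3 X3 A; S → X2 X1 X4 X2; A → X1 A X2.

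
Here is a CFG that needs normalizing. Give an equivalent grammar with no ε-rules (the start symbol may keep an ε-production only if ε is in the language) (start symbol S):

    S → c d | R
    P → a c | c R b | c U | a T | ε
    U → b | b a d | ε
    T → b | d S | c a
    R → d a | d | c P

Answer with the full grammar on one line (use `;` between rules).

The nullable symbols are {P, U}.
ε ∉ L(G), so no ε-production is kept.
Add the nullable-subset variants: P → c U gives c U | c. R → c P gives c P | c.

S → c d | R; P → a c | c R b | c U | c | a T; U → b | b a d; T → b | d S | c a; R → d a | d | c P | c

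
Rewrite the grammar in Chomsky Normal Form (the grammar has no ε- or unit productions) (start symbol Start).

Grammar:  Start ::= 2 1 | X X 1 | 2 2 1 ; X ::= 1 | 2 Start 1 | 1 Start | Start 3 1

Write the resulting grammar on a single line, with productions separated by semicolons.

Start ::= X1 X2 | X Y1 | X1 Y2; X ::= 1 | X1 Y3 | X2 Start | Start Y4; X1 ::= 2; X2 ::= 1; X3 ::= 3; Y1 ::= X X2; Y2 ::= X1 X2; Y3 ::= Start X2; Y4 ::= X3 X2

Introduce a nonterminal for each terminal appearing in a rule of length ≥ 2: X1 → 2, X2 → 1, X3 → 3.
Binarize each right-hand side of length ≥ 3 by chaining fresh nonterminals (Y1, Y2, …): affected rules were Start → X X X2; Start → X1 X1 X2; X → X1 Start X2; X → Start X3 X2.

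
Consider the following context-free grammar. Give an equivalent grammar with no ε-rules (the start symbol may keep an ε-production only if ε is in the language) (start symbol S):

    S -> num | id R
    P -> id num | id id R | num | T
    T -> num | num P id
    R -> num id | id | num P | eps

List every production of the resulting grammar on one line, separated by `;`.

The nullable symbols are {R}.
ε ∉ L(G), so no ε-production is kept.
Add the nullable-subset variants: S → id R gives id R | id. P → id id R gives id id R | id id.

S -> num | id R | id; P -> id num | id id R | id id | num | T; T -> num | num P id; R -> num id | id | num P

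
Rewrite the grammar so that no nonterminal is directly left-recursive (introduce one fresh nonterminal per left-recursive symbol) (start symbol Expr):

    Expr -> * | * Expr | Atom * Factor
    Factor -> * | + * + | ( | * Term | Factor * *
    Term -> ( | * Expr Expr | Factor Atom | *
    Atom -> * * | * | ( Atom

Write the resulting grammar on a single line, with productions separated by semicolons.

Expr -> * | * Expr | Atom * Factor; Factor -> * Factor1 | + * + Factor1 | ( Factor1 | * Term Factor1; Term -> ( | * Expr Expr | Factor Atom | *; Atom -> * * | * | ( Atom; Factor1 -> * * Factor1 | ε

Left recursion appears on Factor.
For Factor: α = {* *}, β = {*, + * +, (, * Term}. Rewrite as Factor → β Factor1 and Factor1 → α Factor1 | ε.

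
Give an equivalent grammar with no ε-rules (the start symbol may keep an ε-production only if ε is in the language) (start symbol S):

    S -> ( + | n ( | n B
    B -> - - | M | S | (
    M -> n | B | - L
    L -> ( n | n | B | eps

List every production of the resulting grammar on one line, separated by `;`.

S -> ( + | n ( | n B; B -> - - | M | S | (; M -> n | B | - L | -; L -> ( n | n | B

Nullable set = {L}.
ε ∉ L(G), so no ε-production is kept.
Add the nullable-subset variants: M → - L gives - L | -.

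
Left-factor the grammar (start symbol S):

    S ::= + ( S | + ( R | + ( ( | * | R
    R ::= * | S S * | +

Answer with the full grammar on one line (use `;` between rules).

S has alternatives sharing prefix '+ (': factor to S → + ( S' with S' → S | R | (.

S ::= * | R | + ( S'; R ::= * | S S * | +; S' ::= S | R | (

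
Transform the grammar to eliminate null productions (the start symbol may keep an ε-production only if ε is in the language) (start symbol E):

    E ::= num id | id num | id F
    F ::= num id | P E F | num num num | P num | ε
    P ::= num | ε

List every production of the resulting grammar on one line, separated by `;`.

The nullable symbols are {F, P}.
ε ∉ L(G), so no ε-production is kept.
Add the nullable-subset variants: E → id F gives id F | id. F → P E F gives P E F | P E | E F | E. F → P num gives P num | num.

E ::= num id | id num | id F | id; F ::= num id | P E F | P E | E F | E | num num num | P num | num; P ::= num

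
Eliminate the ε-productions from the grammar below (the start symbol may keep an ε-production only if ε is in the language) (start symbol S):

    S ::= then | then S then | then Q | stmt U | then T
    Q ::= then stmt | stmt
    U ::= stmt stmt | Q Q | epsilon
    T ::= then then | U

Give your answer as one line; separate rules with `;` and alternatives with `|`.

S ::= then | then S then | then Q | stmt U | stmt | then T; Q ::= then stmt | stmt; U ::= stmt stmt | Q Q; T ::= then then | U

Nullable nonterminals: {T, U}.
ε ∉ L(G), so no ε-production is kept.
Add the nullable-subset variants: S → stmt U gives stmt U | stmt.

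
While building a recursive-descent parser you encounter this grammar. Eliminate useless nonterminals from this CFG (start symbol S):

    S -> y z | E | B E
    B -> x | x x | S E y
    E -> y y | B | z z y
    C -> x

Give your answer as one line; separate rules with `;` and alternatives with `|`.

Generating nonterminals: {B, C, E, S}.
Reachable from S after that: {B, E, S}.
Removed useless symbols: {C} and every production mentioning them.

S -> y z | E | B E; B -> x | x x | S E y; E -> y y | B | z z y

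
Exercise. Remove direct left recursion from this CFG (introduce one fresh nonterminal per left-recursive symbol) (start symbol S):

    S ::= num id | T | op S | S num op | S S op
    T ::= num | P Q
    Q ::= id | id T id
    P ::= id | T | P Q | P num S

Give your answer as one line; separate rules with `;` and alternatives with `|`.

S ::= num id S' | T S' | op S S'; T ::= num | P Q; Q ::= id | id T id; P ::= id P' | T P'; S' ::= num op S' | S op S' | ε; P' ::= Q P' | num S P' | ε

Directly left-recursive nonterminals: S, P.
For S: α = {num op, S op}, β = {num id, T, op S}. Rewrite as S → β S' and S' → α S' | ε.
For P: α = {Q, num S}, β = {id, T}. Rewrite as P → β P' and P' → α P' | ε.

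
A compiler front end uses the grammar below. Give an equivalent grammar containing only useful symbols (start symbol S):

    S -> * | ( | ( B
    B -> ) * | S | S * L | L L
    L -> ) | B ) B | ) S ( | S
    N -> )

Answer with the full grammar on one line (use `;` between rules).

S -> * | ( | ( B; B -> ) * | S | S * L | L L; L -> ) | B ) B | ) S ( | S

Generating nonterminals: {B, L, N, S}.
Reachable from S after that: {B, L, S}.
Removed useless symbols: {N} and every production mentioning them.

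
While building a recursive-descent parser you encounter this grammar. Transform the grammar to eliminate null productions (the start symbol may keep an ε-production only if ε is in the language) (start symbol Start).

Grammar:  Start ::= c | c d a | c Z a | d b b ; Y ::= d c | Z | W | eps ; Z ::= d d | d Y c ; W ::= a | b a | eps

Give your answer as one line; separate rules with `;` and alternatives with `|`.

Start ::= c | c d a | c Z a | d b b; Y ::= d c | Z | W; Z ::= d d | d Y c | d c; W ::= a | b a

Nullable nonterminals: {W, Y}.
ε ∉ L(G), so no ε-production is kept.
For each production, add variants omitting each subset of nullable occurrences: Z → d Y c gives d Y c | d c.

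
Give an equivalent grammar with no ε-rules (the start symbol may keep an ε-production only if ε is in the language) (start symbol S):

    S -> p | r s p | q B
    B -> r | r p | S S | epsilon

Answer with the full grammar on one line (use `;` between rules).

The nullable symbols are {B}.
ε ∉ L(G), so no ε-production is kept.
For each production, add variants omitting each subset of nullable occurrences: S → q B gives q B | q.

S -> p | r s p | q B | q; B -> r | r p | S S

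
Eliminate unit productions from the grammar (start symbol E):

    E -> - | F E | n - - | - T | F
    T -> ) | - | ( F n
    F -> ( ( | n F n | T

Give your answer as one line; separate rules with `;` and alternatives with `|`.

E -> - | F E | n - - | - T | ( ( | n F n | ) | ( F n; T -> ) | - | ( F n; F -> ( ( | n F n | ) | - | ( F n

Unit pairs: E ⇒* {F, T}; F ⇒* {T}.
For each unit pair (A, B), copy every non-unit production of B to A, then drop all unit productions.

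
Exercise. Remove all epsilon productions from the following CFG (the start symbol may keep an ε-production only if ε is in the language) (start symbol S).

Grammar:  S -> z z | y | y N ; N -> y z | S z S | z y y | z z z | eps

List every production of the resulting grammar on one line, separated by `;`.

S -> z z | y | y N; N -> y z | S z S | z y y | z z z

Nullable set = {N}.
ε ∉ L(G), so no ε-production is kept.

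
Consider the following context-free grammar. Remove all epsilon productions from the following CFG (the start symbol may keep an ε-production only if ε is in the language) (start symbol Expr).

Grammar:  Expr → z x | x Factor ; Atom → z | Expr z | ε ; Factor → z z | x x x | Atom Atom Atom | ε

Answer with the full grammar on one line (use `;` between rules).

Expr → z x | x Factor | x; Atom → z | Expr z; Factor → z z | x x x | Atom Atom Atom | Atom Atom | Atom

The nullable symbols are {Atom, Factor}.
ε ∉ L(G), so no ε-production is kept.
For each production, add variants omitting each subset of nullable occurrences: Expr → x Factor gives x Factor | x. Factor → Atom Atom Atom gives Atom Atom Atom | Atom Atom | Atom.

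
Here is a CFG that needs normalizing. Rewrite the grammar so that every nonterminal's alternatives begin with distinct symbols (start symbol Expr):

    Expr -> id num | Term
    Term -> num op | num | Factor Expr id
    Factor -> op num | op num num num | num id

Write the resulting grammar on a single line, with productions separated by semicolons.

Term has alternatives sharing prefix 'num': factor to Term → num Term1 with Term1 → op | ε.
Factor has alternatives sharing prefix 'op num': factor to Factor → op num Factor1 with Factor1 → ε | num num.

Expr -> id num | Term; Term -> Factor Expr id | num Term1; Factor -> num id | op num Factor1; Term1 -> op | ε; Factor1 -> ε | num num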